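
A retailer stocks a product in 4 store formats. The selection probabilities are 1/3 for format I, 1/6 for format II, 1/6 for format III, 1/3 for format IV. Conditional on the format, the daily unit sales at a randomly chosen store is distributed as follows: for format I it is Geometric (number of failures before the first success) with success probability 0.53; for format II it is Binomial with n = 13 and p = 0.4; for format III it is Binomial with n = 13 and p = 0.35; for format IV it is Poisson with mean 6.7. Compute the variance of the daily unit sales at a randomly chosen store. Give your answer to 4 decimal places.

9.7314

Per component, I: μ=0.886792, E[X²]=2.45959; II: μ=5.2, E[X²]=30.16; III: μ=4.55, E[X²]=23.66; IV: μ=6.7, E[X²]=51.59.
E[X] = 0.333333·0.886792 + 0.166667·5.2 + 0.166667·4.55 + 0.333333·6.7 = 4.15393.
E[X²] = 0.333333·2.45959 + 0.166667·30.16 + 0.166667·23.66 + 0.333333·51.59 = 26.9865.
Var(X) = E[X²] − (E[X])² = 26.9865 − 17.2551 = 9.73139.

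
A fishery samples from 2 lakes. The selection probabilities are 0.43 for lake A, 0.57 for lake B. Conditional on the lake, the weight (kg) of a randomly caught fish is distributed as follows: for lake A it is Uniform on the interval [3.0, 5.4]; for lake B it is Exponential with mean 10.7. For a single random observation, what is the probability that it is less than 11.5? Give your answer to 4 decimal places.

0.8054

Conditional on each lake, P(X < 11.5): A: 1; B: 0.658622.
By total probability, P(X < 11.5) = 0.43·1 + 0.57·0.658622 = 0.805415.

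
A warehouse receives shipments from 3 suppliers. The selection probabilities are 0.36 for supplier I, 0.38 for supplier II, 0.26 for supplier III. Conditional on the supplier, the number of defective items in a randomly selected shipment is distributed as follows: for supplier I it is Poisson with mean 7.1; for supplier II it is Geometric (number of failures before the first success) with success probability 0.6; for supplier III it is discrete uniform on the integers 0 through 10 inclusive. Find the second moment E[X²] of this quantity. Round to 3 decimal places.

For each component E[X²] = Var + (mean)², giving I: 57.51; II: 1.55556; III: 35.
Overall E[X²] = 0.36·57.51 + 0.38·1.55556 + 0.26·35 = 30.3947.

30.395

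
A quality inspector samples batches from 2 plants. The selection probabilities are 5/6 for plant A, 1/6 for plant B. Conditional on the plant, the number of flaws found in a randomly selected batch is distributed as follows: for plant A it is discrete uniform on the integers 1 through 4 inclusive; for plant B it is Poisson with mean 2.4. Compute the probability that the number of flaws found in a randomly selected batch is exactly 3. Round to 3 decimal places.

0.243

Conditional on each plant, P(X = 3): A: 0.25; B: 0.209014.
By total probability, P(X = 3) = 0.833333·0.25 + 0.166667·0.209014 = 0.243169.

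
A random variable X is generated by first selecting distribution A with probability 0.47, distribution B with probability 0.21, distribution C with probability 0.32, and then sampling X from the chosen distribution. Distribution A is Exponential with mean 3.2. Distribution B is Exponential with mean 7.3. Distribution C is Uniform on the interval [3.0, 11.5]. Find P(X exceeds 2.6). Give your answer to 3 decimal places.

0.676

Conditional on each component, P(X > 2.6): A: 0.443747; B: 0.700357; C: 1.
By total probability, P(X > 2.6) = 0.47·0.443747 + 0.21·0.700357 + 0.32·1 = 0.675636.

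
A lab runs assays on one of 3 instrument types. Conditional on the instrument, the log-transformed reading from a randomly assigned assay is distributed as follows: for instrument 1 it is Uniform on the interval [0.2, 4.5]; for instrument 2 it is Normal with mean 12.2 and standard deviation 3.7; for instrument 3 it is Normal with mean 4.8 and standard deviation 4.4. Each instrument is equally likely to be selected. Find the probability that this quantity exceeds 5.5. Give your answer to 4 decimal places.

Conditional on each instrument, P(X > 5.5): 1: 0; 2: 0.964915; 3: 0.436799.
By total probability, P(X > 5.5) = 0.333333·0 + 0.333333·0.964915 + 0.333333·0.436799 = 0.467238.

0.4672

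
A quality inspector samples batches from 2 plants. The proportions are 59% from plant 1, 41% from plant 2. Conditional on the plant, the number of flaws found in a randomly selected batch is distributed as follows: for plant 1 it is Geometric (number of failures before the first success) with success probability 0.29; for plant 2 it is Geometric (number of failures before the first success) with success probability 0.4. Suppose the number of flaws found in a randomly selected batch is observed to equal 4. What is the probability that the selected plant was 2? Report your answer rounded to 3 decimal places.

0.328

Likelihoods P(X=4 | ·): 1: 0.0736939; 2: 0.05184.
Posterior ∝ prior × likelihood. Numerator for 2: 0.41·0.05184 = 0.0212544.
Normalizing constant: 0.59·0.0736939 + 0.41·0.05184 = 0.0647338.
P(2 | observation) = 0.0212544 / 0.0647338 = 0.328335.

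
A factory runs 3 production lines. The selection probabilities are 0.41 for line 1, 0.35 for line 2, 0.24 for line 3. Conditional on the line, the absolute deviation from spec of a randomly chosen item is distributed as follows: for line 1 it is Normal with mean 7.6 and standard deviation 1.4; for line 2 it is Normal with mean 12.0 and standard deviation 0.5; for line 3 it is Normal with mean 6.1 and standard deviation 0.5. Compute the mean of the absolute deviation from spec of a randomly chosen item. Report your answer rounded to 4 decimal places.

8.7800

Component means — 1: 7.6; 2: 12; 3: 6.1.
E[X] = 0.41·7.6 + 0.35·12 + 0.24·6.1 = 8.78.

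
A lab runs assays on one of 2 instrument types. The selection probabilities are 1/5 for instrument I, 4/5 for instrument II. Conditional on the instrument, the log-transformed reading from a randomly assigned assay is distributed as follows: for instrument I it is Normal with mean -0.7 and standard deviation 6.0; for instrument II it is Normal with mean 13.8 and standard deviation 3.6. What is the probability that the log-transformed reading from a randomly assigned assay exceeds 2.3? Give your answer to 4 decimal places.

0.8611

Conditional on each instrument, P(X > 2.3): I: 0.308538; II: 0.999299.
By total probability, P(X > 2.3) = 0.2·0.308538 + 0.8·0.999299 = 0.861147.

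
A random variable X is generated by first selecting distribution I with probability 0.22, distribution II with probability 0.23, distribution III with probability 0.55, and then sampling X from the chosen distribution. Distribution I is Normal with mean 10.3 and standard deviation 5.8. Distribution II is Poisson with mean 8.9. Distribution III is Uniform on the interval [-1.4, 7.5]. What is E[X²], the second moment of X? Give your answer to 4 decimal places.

59.7527

For each component E[X²] = Var + (mean)², giving I: 139.73; II: 88.11; III: 15.9033.
Overall E[X²] = 0.22·139.73 + 0.23·88.11 + 0.55·15.9033 = 59.7527.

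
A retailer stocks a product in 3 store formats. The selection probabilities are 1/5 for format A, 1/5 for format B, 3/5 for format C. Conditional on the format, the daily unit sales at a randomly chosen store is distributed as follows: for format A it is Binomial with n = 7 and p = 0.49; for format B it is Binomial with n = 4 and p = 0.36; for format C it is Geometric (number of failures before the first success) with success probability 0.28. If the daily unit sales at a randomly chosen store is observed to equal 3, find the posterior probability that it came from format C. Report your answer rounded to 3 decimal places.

Likelihoods P(X=3 | ·): A: 0.278572; B: 0.119439; C: 0.104509.
Posterior ∝ prior × likelihood. Numerator for C: 0.6·0.104509 = 0.0627057.
Normalizing constant: 0.2·0.278572 + 0.2·0.119439 + 0.6·0.104509 = 0.142308.
P(C | observation) = 0.0627057 / 0.142308 = 0.440634.

0.441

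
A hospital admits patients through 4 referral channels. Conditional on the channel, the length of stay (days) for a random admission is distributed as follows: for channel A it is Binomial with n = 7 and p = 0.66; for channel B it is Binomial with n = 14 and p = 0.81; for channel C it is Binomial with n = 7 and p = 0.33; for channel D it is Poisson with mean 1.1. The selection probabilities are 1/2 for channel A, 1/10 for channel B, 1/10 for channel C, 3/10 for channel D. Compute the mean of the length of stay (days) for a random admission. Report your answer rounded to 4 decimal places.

4.0050

Component means — A: 4.62; B: 11.34; C: 2.31; D: 1.1.
E[X] = 0.5·4.62 + 0.1·11.34 + 0.1·2.31 + 0.3·1.1 = 4.005.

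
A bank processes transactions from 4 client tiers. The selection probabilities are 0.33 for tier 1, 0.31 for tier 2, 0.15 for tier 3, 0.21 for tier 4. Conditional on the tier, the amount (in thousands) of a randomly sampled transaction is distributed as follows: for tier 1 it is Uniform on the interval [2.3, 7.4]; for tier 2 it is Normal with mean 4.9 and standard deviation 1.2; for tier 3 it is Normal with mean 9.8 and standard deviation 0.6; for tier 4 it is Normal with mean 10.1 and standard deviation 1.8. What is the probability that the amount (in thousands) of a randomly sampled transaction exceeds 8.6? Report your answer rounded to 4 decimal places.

Conditional on each tier, P(X > 8.6): 1: 0; 2: 0.00102348; 3: 0.97725; 4: 0.797672.
By total probability, P(X > 8.6) = 0.33·0 + 0.31·0.00102348 + 0.15·0.97725 + 0.21·0.797672 = 0.314416.

0.3144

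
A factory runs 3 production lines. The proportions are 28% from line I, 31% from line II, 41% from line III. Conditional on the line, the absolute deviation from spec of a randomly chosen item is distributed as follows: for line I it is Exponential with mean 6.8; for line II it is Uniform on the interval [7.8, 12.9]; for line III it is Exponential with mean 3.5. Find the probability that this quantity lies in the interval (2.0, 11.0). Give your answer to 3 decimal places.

0.561

Conditional on each line, P(2.0 < X < 11.0): I: 0.546824; II: 0.627451; III: 0.521559.
By total probability, P(2.0 < X < 11.0) = 0.28·0.546824 + 0.31·0.627451 + 0.41·0.521559 = 0.56146.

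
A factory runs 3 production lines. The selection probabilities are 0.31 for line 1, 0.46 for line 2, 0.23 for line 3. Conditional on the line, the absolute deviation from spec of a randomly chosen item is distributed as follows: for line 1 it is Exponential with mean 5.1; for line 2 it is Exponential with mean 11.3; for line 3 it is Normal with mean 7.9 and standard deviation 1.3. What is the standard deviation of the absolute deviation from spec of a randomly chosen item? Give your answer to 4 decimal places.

8.6286

Per component, 1: μ=5.1, E[X²]=52.02; 2: μ=11.3, E[X²]=255.38; 3: μ=7.9, E[X²]=64.1.
E[X] = 0.31·5.1 + 0.46·11.3 + 0.23·7.9 = 8.596.
E[X²] = 0.31·52.02 + 0.46·255.38 + 0.23·64.1 = 148.344.
Var(X) = E[X²] − (E[X])² = 148.344 − 73.8912 = 74.4528.
SD(X) = √74.4528 = 8.6286.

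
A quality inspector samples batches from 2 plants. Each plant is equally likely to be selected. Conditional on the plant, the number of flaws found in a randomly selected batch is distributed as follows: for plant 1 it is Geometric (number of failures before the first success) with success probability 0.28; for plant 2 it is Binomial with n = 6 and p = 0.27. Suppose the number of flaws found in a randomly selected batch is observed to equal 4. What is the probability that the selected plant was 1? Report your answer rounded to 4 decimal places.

0.6392

Likelihoods P(X=4 | ·): 1: 0.0752468; 2: 0.0424807.
Posterior ∝ prior × likelihood. Numerator for 1: 0.5·0.0752468 = 0.0376234.
Normalizing constant: 0.5·0.0752468 + 0.5·0.0424807 = 0.0588638.
P(1 | observation) = 0.0376234 / 0.0588638 = 0.639161.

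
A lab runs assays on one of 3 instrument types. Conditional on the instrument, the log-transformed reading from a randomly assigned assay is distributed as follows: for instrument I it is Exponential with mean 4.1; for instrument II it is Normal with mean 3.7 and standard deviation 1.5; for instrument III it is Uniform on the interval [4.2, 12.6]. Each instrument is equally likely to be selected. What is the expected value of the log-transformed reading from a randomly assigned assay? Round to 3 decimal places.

Component means — I: 4.1; II: 3.7; III: 8.4.
E[X] = 0.333333·4.1 + 0.333333·3.7 + 0.333333·8.4 = 5.4.

5.400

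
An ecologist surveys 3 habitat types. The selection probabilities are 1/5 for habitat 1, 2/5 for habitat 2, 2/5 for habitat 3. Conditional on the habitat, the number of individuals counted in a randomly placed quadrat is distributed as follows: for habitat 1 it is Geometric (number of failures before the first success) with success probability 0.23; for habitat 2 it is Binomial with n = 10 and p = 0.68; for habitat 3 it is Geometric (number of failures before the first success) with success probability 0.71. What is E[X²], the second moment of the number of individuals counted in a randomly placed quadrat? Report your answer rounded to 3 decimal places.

For each component E[X²] = Var + (mean)², giving 1: 25.7637; 2: 48.416; 3: 0.742115.
Overall E[X²] = 0.2·25.7637 + 0.4·48.416 + 0.4·0.742115 = 24.816.

24.816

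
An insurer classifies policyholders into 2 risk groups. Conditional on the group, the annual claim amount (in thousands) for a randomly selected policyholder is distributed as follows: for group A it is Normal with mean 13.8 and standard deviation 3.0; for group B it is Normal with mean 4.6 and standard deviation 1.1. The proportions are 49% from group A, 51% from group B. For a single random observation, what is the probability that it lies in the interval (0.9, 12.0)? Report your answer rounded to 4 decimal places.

0.6442

Conditional on each group, P(0.9 < X < 12.0): A: 0.274245; B: 0.999615.
By total probability, P(0.9 < X < 12.0) = 0.49·0.274245 + 0.51·0.999615 = 0.644184.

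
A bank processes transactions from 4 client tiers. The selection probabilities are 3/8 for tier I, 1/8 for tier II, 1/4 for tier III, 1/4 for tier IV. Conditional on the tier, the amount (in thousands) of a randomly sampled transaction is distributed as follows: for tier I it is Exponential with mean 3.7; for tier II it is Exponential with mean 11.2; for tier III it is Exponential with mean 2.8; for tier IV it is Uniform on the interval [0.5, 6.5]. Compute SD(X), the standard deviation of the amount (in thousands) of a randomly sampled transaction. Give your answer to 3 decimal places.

Per component, I: μ=3.7, E[X²]=27.38; II: μ=11.2, E[X²]=250.88; III: μ=2.8, E[X²]=15.68; IV: μ=3.5, E[X²]=15.25.
E[X] = 0.375·3.7 + 0.125·11.2 + 0.25·2.8 + 0.25·3.5 = 4.3625.
E[X²] = 0.375·27.38 + 0.125·250.88 + 0.25·15.68 + 0.25·15.25 = 49.36.
Var(X) = E[X²] − (E[X])² = 49.36 − 19.0314 = 30.3286.
SD(X) = √30.3286 = 5.50714.

5.507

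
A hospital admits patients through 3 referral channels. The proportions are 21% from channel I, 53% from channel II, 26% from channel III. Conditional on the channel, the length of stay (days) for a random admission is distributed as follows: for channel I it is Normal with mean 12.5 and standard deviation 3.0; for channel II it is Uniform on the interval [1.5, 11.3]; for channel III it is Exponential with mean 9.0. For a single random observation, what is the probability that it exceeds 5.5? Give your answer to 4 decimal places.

Conditional on each channel, P(X > 5.5): I: 0.990185; II: 0.591837; III: 0.542747.
By total probability, P(X > 5.5) = 0.21·0.990185 + 0.53·0.591837 + 0.26·0.542747 = 0.662727.

0.6627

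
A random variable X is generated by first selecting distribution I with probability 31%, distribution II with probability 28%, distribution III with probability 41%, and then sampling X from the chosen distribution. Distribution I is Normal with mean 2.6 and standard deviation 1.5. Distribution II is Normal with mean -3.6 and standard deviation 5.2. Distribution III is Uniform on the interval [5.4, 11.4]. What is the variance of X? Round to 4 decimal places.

Per component, I: μ=2.6, E[X²]=9.01; II: μ=-3.6, E[X²]=40; III: μ=8.4, E[X²]=73.56.
E[X] = 0.31·2.6 + 0.28·-3.6 + 0.41·8.4 = 3.242.
E[X²] = 0.31·9.01 + 0.28·40 + 0.41·73.56 = 44.1527.
Var(X) = E[X²] − (E[X])² = 44.1527 − 10.5106 = 33.6421.

33.6421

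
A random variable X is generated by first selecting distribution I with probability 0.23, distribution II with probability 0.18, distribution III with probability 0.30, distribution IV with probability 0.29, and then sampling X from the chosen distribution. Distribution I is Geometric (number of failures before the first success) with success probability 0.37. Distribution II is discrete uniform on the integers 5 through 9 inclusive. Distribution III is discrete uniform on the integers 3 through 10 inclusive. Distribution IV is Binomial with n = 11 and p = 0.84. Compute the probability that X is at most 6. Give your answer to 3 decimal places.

Conditional on each component, P(X ≤ 6): I: 0.96061; II: 0.4; III: 0.5; IV: 0.0207458.
By total probability, P(X ≤ 6) = 0.23·0.96061 + 0.18·0.4 + 0.3·0.5 + 0.29·0.0207458 = 0.448957.

0.449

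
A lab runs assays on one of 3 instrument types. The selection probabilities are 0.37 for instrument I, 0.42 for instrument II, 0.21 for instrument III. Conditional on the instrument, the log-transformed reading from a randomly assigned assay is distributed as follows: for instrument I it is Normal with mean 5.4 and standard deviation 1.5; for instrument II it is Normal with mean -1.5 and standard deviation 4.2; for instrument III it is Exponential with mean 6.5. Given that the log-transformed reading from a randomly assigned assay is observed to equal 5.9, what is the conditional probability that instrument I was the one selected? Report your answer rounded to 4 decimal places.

Likelihoods f(5.9 | ·): I: 0.251589; II: 0.0201173; III: 0.0620699.
Posterior ∝ prior × likelihood. Numerator for I: 0.37·0.251589 = 0.0930879.
Normalizing constant: 0.37·0.251589 + 0.42·0.0201173 + 0.21·0.0620699 = 0.114572.
P(I | observation) = 0.0930879 / 0.114572 = 0.812485.

0.8125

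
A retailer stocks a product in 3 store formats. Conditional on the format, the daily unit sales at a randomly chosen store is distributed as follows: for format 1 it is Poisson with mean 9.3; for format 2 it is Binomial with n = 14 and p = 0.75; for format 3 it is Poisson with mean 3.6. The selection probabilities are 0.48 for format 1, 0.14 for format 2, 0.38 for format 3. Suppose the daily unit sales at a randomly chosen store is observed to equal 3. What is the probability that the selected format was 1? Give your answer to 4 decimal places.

0.0679

Likelihoods P(X=3 | ·): 1: 0.0122563; 2: 3.66122e-05; 3: 0.212469.
Posterior ∝ prior × likelihood. Numerator for 1: 0.48·0.0122563 = 0.00588302.
Normalizing constant: 0.48·0.0122563 + 0.14·3.66122e-05 + 0.38·0.212469 = 0.0866265.
P(1 | observation) = 0.00588302 / 0.0866265 = 0.0679125.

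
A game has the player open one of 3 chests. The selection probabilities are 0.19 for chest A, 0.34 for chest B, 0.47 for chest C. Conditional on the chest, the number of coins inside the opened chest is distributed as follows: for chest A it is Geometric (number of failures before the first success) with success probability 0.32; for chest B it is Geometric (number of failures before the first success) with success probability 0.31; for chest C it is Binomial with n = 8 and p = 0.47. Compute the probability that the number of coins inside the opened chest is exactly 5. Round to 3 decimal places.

Conditional on each chest, P(X = 5): A: 0.0465259; B: 0.048485; C: 0.191208.
By total probability, P(X = 5) = 0.19·0.0465259 + 0.34·0.048485 + 0.47·0.191208 = 0.115192.

0.115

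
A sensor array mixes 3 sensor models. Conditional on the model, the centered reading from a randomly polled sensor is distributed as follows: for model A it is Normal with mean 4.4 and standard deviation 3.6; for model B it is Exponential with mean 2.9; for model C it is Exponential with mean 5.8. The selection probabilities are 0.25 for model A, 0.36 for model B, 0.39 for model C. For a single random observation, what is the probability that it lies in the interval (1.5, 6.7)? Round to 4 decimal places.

0.4892

Conditional on each model, P(1.5 < X < 6.7): A: 0.528303; B: 0.496936; C: 0.457113.
By total probability, P(1.5 < X < 6.7) = 0.25·0.528303 + 0.36·0.496936 + 0.39·0.457113 = 0.489247.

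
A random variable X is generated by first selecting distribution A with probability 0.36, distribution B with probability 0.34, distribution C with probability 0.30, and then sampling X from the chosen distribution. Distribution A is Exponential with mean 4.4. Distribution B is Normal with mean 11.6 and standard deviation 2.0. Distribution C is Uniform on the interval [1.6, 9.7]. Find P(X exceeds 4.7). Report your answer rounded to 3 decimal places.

Conditional on each component, P(X > 4.7): A: 0.343633; B: 0.99972; C: 0.617284.
By total probability, P(X > 4.7) = 0.36·0.343633 + 0.34·0.99972 + 0.3·0.617284 = 0.648798.

0.649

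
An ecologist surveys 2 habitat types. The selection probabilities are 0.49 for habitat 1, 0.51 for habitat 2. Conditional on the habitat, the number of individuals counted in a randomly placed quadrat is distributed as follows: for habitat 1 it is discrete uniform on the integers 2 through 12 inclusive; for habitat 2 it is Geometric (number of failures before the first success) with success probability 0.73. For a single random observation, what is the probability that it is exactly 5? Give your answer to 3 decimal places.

Conditional on each habitat, P(X = 5): 1: 0.0909091; 2: 0.00104747.
By total probability, P(X = 5) = 0.49·0.0909091 + 0.51·0.00104747 = 0.0450797.

0.045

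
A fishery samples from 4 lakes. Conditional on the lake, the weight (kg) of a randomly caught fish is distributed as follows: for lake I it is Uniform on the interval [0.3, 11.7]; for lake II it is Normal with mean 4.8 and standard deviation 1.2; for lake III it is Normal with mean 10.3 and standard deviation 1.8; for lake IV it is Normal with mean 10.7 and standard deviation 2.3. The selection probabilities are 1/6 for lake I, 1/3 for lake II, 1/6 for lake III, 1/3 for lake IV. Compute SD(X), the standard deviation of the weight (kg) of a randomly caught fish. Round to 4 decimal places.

3.4592

Per component, I: μ=6, E[X²]=46.83; II: μ=4.8, E[X²]=24.48; III: μ=10.3, E[X²]=109.33; IV: μ=10.7, E[X²]=119.78.
E[X] = 0.166667·6 + 0.333333·4.8 + 0.166667·10.3 + 0.333333·10.7 = 7.88333.
E[X²] = 0.166667·46.83 + 0.333333·24.48 + 0.166667·109.33 + 0.333333·119.78 = 74.1133.
Var(X) = E[X²] − (E[X])² = 74.1133 − 62.1469 = 11.9664.
SD(X) = √11.9664 = 3.45925.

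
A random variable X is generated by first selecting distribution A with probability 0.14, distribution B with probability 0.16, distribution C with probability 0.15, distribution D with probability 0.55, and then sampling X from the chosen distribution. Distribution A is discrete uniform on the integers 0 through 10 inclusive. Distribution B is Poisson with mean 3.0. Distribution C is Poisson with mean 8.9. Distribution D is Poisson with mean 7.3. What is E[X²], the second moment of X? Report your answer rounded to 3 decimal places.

For each component E[X²] = Var + (mean)², giving A: 35; B: 12; C: 88.11; D: 60.59.
Overall E[X²] = 0.14·35 + 0.16·12 + 0.15·88.11 + 0.55·60.59 = 53.361.

53.361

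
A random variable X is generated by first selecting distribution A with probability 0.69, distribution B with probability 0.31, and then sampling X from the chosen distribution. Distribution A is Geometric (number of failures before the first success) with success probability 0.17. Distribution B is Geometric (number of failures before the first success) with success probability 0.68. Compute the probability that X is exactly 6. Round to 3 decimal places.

Conditional on each component, P(X = 6): A: 0.0555799; B: 0.000730144.
By total probability, P(X = 6) = 0.69·0.0555799 + 0.31·0.000730144 = 0.0385765.

0.039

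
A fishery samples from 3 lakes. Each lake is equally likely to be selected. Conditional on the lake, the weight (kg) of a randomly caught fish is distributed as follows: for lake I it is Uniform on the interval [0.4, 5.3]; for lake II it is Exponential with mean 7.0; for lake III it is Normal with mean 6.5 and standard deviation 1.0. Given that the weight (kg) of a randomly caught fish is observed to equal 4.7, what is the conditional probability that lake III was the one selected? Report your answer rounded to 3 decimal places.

Likelihoods f(4.7 | ·): I: 0.204082; II: 0.0729969; III: 0.0789502.
Posterior ∝ prior × likelihood. Numerator for III: 0.333333·0.0789502 = 0.0263167.
Normalizing constant: 0.333333·0.204082 + 0.333333·0.0729969 + 0.333333·0.0789502 = 0.118676.
P(III | observation) = 0.0263167 / 0.118676 = 0.221752.

0.222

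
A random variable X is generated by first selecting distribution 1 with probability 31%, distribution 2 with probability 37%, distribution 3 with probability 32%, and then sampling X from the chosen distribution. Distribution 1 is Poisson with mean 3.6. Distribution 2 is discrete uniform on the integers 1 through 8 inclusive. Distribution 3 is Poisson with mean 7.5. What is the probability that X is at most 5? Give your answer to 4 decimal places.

Conditional on each component, P(X ≤ 5): 1: 0.844119; 2: 0.625; 3: 0.241436.
By total probability, P(X ≤ 5) = 0.31·0.844119 + 0.37·0.625 + 0.32·0.241436 = 0.570186.

0.5702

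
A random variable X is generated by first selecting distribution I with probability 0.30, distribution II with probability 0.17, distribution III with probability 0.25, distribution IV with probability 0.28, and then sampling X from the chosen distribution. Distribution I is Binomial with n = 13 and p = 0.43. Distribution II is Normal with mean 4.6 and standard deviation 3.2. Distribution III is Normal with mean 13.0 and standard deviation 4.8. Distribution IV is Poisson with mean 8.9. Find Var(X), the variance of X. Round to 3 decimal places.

Per component, I: μ=5.59, E[X²]=34.4344; II: μ=4.6, E[X²]=31.4; III: μ=13, E[X²]=192.04; IV: μ=8.9, E[X²]=88.11.
E[X] = 0.3·5.59 + 0.17·4.6 + 0.25·13 + 0.28·8.9 = 8.201.
E[X²] = 0.3·34.4344 + 0.17·31.4 + 0.25·192.04 + 0.28·88.11 = 88.3491.
Var(X) = E[X²] − (E[X])² = 88.3491 − 67.2564 = 21.0927.

21.093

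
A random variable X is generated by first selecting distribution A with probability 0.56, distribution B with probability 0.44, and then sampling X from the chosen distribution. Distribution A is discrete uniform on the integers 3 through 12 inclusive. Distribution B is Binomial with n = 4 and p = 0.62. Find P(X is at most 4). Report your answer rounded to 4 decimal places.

Conditional on each component, P(X ≤ 4): A: 0.2; B: 1.
By total probability, P(X ≤ 4) = 0.56·0.2 + 0.44·1 = 0.552.

0.5520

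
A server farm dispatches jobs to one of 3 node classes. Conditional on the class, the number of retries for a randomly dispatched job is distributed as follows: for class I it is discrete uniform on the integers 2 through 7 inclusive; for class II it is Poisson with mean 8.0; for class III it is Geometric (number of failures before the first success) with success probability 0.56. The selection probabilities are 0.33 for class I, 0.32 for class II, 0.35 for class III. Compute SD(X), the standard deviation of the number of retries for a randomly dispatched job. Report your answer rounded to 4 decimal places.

3.5679

Per component, I: μ=4.5, E[X²]=23.1667; II: μ=8, E[X²]=72; III: μ=0.785714, E[X²]=2.02041.
E[X] = 0.33·4.5 + 0.32·8 + 0.35·0.785714 = 4.32.
E[X²] = 0.33·23.1667 + 0.32·72 + 0.35·2.02041 = 31.3921.
Var(X) = E[X²] − (E[X])² = 31.3921 − 18.6624 = 12.7297.
SD(X) = √12.7297 = 3.56788.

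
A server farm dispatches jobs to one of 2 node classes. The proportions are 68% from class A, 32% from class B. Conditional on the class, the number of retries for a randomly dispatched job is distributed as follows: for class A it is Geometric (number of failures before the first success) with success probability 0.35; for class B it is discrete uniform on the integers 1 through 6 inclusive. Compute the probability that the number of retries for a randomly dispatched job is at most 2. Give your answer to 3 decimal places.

0.600

Conditional on each class, P(X ≤ 2): A: 0.725375; B: 0.333333.
By total probability, P(X ≤ 2) = 0.68·0.725375 + 0.32·0.333333 = 0.599922.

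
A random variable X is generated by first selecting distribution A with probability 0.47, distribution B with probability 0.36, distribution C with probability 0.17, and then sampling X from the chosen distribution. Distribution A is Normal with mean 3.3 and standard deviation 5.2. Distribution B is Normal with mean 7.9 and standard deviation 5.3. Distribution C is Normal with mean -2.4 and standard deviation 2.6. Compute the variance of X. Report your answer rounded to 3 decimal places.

36.639

Per component, A: μ=3.3, E[X²]=37.93; B: μ=7.9, E[X²]=90.5; C: μ=-2.4, E[X²]=12.52.
E[X] = 0.47·3.3 + 0.36·7.9 + 0.17·-2.4 = 3.987.
E[X²] = 0.47·37.93 + 0.36·90.5 + 0.17·12.52 = 52.5355.
Var(X) = E[X²] − (E[X])² = 52.5355 − 15.8962 = 36.6393.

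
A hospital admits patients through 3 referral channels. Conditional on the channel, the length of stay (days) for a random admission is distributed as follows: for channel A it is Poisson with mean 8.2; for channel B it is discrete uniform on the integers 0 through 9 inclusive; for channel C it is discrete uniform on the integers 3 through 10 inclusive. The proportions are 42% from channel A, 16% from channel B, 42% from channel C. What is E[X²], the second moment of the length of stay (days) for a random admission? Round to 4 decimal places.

56.1948

For each component E[X²] = Var + (mean)², giving A: 75.44; B: 28.5; C: 47.5.
Overall E[X²] = 0.42·75.44 + 0.16·28.5 + 0.42·47.5 = 56.1948.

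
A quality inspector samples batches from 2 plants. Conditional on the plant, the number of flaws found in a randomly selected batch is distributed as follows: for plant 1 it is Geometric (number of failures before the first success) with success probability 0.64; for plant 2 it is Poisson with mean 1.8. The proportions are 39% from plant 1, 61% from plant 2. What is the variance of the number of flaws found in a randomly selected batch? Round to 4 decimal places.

Per component, 1: μ=0.5625, E[X²]=1.19531; 2: μ=1.8, E[X²]=5.04.
E[X] = 0.39·0.5625 + 0.61·1.8 = 1.31738.
E[X²] = 0.39·1.19531 + 0.61·5.04 = 3.54057.
Var(X) = E[X²] − (E[X])² = 3.54057 − 1.73548 = 1.80509.

1.8051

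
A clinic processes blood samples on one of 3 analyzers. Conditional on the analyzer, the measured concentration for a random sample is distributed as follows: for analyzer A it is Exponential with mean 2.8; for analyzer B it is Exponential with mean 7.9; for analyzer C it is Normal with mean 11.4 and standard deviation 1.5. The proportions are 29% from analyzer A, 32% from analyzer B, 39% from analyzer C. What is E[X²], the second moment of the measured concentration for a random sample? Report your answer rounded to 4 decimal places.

96.0515

For each component E[X²] = Var + (mean)², giving A: 15.68; B: 124.82; C: 132.21.
Overall E[X²] = 0.29·15.68 + 0.32·124.82 + 0.39·132.21 = 96.0515.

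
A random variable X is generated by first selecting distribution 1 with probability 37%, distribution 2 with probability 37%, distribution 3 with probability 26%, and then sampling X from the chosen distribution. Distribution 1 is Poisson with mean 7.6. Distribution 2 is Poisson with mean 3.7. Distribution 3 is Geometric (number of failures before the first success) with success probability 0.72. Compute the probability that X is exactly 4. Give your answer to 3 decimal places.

0.098

Conditional on each component, P(X = 4): 1: 0.0695673; 2: 0.193066; 3: 0.00442552.
By total probability, P(X = 4) = 0.37·0.0695673 + 0.37·0.193066 + 0.26·0.00442552 = 0.098325.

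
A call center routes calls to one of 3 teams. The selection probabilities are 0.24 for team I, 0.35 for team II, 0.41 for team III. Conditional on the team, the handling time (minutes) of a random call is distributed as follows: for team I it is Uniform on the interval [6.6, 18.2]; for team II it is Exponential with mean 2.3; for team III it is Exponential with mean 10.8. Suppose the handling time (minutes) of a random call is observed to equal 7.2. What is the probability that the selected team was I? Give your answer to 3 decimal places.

Likelihoods f(7.2 | ·): I: 0.0862069; II: 0.0189995; III: 0.0475386.
Posterior ∝ prior × likelihood. Numerator for I: 0.24·0.0862069 = 0.0206897.
Normalizing constant: 0.24·0.0862069 + 0.35·0.0189995 + 0.41·0.0475386 = 0.0468303.
P(I | observation) = 0.0206897 / 0.0468303 = 0.441801.

0.442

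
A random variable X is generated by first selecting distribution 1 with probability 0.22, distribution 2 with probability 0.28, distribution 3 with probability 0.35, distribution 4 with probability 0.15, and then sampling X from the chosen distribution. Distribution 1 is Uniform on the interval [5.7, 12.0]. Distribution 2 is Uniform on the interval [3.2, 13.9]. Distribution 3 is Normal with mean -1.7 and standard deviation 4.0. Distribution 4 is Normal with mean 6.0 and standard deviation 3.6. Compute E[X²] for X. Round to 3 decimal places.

55.054

For each component E[X²] = Var + (mean)², giving 1: 81.63; 2: 82.6433; 3: 18.89; 4: 48.96.
Overall E[X²] = 0.22·81.63 + 0.28·82.6433 + 0.35·18.89 + 0.15·48.96 = 55.0542.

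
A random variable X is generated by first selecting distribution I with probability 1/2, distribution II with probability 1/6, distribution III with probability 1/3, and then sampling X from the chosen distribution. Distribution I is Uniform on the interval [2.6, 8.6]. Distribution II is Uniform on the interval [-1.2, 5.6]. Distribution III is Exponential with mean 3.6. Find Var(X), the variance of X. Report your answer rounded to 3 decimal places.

8.201

Per component, I: μ=5.6, E[X²]=34.36; II: μ=2.2, E[X²]=8.69333; III: μ=3.6, E[X²]=25.92.
E[X] = 0.5·5.6 + 0.166667·2.2 + 0.333333·3.6 = 4.36667.
E[X²] = 0.5·34.36 + 0.166667·8.69333 + 0.333333·25.92 = 27.2689.
Var(X) = E[X²] − (E[X])² = 27.2689 − 19.0678 = 8.20111.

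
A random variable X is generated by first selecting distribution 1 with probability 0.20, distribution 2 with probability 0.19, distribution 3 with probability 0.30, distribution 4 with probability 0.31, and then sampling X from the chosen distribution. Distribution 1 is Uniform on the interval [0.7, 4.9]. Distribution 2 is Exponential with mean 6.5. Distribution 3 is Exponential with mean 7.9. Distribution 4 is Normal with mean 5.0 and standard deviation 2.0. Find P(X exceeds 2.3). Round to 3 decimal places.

Conditional on each component, P(X > 2.3): 1: 0.619048; 2: 0.701983; 3: 0.747412; 4: 0.911492.
By total probability, P(X > 2.3) = 0.2·0.619048 + 0.19·0.701983 + 0.3·0.747412 + 0.31·0.911492 = 0.763972.

0.764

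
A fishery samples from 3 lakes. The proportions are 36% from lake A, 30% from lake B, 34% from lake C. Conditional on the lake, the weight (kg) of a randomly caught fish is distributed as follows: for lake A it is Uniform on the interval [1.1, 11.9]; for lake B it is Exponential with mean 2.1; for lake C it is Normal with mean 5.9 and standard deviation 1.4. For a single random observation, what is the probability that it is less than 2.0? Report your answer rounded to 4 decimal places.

0.2152

Conditional on each lake, P(X < 2.0): A: 0.0833333; B: 0.614179; C: 0.0026705.
By total probability, P(X < 2.0) = 0.36·0.0833333 + 0.3·0.614179 + 0.34·0.0026705 = 0.215162.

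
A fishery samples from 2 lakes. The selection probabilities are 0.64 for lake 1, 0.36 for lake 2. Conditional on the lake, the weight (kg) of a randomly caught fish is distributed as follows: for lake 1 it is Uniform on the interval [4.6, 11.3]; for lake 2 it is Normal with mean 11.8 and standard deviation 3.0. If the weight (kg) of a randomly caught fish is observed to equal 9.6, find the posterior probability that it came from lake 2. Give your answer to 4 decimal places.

0.2769

Likelihoods f(9.6 | ·): 1: 0.149254; 2: 0.101628.
Posterior ∝ prior × likelihood. Numerator for 2: 0.36·0.101628 = 0.036586.
Normalizing constant: 0.64·0.149254 + 0.36·0.101628 = 0.132108.
P(2 | observation) = 0.036586 / 0.132108 = 0.276939.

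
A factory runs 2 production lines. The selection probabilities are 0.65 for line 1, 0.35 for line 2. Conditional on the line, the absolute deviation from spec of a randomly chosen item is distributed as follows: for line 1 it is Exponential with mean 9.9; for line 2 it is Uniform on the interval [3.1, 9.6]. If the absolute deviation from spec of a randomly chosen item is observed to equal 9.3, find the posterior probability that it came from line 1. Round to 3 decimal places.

0.323

Likelihoods f(9.3 | ·): 1: 0.0394813; 2: 0.153846.
Posterior ∝ prior × likelihood. Numerator for 1: 0.65·0.0394813 = 0.0256628.
Normalizing constant: 0.65·0.0394813 + 0.35·0.153846 = 0.079509.
P(1 | observation) = 0.0256628 / 0.079509 = 0.322766.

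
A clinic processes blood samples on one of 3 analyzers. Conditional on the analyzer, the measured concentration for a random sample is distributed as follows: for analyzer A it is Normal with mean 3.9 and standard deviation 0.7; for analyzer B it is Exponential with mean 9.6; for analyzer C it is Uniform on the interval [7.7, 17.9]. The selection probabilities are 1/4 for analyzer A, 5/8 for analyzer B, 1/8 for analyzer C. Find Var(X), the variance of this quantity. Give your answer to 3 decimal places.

67.158

Per component, A: μ=3.9, E[X²]=15.7; B: μ=9.6, E[X²]=184.32; C: μ=12.8, E[X²]=172.51.
E[X] = 0.25·3.9 + 0.625·9.6 + 0.125·12.8 = 8.575.
E[X²] = 0.25·15.7 + 0.625·184.32 + 0.125·172.51 = 140.689.
Var(X) = E[X²] − (E[X])² = 140.689 − 73.5306 = 67.1581.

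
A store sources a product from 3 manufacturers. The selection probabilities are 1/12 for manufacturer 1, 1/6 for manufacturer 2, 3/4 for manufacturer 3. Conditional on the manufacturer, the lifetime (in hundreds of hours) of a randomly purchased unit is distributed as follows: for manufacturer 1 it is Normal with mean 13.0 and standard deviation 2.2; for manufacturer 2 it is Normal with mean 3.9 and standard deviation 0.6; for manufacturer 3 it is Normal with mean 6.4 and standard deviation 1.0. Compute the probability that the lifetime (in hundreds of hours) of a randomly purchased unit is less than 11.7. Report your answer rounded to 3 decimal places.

0.940

Conditional on each manufacturer, P(X < 11.7): 1: 0.277291; 2: 1; 3: 1.
By total probability, P(X < 11.7) = 0.0833333·0.277291 + 0.166667·1 + 0.75·1 = 0.939774.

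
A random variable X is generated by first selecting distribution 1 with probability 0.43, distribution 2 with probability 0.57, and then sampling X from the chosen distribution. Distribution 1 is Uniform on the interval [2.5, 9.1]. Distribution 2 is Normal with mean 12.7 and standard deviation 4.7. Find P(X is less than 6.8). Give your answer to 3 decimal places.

Conditional on each component, P(X < 6.8): 1: 0.651515; 2: 0.104681.
By total probability, P(X < 6.8) = 0.43·0.651515 + 0.57·0.104681 = 0.33982.

0.340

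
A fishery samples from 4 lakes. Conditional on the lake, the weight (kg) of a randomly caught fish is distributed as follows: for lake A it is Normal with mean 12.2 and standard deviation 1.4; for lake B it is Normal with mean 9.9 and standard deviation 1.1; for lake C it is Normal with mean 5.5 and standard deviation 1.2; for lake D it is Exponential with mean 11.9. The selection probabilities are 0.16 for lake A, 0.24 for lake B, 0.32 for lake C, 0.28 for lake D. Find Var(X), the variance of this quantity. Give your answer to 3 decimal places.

48.647

Per component, A: μ=12.2, E[X²]=150.8; B: μ=9.9, E[X²]=99.22; C: μ=5.5, E[X²]=31.69; D: μ=11.9, E[X²]=283.22.
E[X] = 0.16·12.2 + 0.24·9.9 + 0.32·5.5 + 0.28·11.9 = 9.42.
E[X²] = 0.16·150.8 + 0.24·99.22 + 0.32·31.69 + 0.28·283.22 = 137.383.
Var(X) = E[X²] − (E[X])² = 137.383 − 88.7364 = 48.6468.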